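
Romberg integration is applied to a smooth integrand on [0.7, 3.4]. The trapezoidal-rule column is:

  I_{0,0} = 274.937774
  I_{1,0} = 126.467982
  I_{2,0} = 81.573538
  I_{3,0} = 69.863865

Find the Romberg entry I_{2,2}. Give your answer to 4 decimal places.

65.9174

Richardson extrapolation on the trapezoidal column (denominator 4−1=3):
I_{1,1} = (4·126.467982 − 274.937774) / 3 = 76.978051
I_{2,1} = (4·81.573538 − 126.467982) / 3 = 66.608723
I_{2,2} = (16·66.608723 − 76.978051) / 15 = 65.917434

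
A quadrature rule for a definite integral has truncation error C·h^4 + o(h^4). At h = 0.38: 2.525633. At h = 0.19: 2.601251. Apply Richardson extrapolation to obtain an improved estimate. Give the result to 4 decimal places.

2.6063

Extrapolated value = (16·A(h/2) − A(h)) / (16 − 1)
= (16·2.601251 − 2.525633) / 15
= 39.094383 / 15 = 2.606292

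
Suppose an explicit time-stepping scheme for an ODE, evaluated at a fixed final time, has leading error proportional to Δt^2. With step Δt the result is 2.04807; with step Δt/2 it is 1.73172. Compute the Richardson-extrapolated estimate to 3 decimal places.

1.626

The leading error scales as Δt^2; refining by a factor of 2 reduces it by 2^2 = 4.
Extrapolated value = (4·A(Δt/2) − A(Δt)) / (4 − 1)
= (4·1.73172 − 2.04807) / 3
= 4.87881 / 3 = 1.62627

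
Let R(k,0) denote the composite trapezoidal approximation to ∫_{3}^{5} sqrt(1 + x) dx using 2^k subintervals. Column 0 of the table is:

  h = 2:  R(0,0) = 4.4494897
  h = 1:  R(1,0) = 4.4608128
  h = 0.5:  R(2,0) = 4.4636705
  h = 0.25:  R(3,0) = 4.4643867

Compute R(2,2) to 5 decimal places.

4.46463

R(1,1) = 4.4608128 + (4.4608128 − 4.4494897)/3 = 4.4645872
R(2,1) = 4.4636705 + (4.4636705 − 4.4608128)/3 = 4.4646231
R(2,2) = 4.4646231 + (4.4646231 − 4.4645872)/15 = 4.4646255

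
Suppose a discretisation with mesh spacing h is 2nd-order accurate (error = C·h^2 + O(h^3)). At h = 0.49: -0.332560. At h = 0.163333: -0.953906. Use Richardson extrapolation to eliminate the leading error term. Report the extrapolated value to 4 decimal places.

-1.0316

Extrapolated value = (9·A(h/3) − A(h)) / (9 − 1)
= (9·(-0.953906) − (-0.332560)) / 8
= -8.252594 / 8 = -1.031574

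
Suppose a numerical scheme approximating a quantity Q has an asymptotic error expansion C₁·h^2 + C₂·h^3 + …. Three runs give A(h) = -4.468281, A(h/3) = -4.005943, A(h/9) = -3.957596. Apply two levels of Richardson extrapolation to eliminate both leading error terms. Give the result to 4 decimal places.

-3.9517

First eliminate the h^2 term (factor 3^2 = 9):
  B₁ = (9·(-4.005943) − (-4.468281))/8 = -3.948151
  B₂ = (9·(-3.957596) − (-4.005943))/8 = -3.951553
Then eliminate the h^3 term (factor 3^3 = 27):
  (27·(-3.951553) − (-3.948151))/26 = -3.951684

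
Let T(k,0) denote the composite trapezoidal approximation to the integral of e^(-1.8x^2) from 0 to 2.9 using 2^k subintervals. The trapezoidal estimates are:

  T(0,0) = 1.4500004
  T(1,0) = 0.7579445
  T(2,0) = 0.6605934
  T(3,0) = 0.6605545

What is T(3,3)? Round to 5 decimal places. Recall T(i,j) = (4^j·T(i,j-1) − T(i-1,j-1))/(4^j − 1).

Richardson extrapolation on the trapezoidal column (denominator 4−1=3):
T(1,1) = 0.7579445 + (0.7579445 − 1.4500004)/3 = 0.5272592
T(2,1) = (4·0.6605934 − 0.7579445) / 3 = 0.6281430
T(3,1) = 0.6605545 + (0.6605545 − 0.6605934)/3 = 0.6605415
T(2,2) = (16·0.6281430 − 0.5272592) / 15 = 0.6348686
T(3,2) = 0.6605415 + (0.6605415 − 0.6281430)/15 = 0.6627014
T(3,3) = 0.6627014 + (0.6627014 − 0.6348686)/63 = 0.6631432
(Column j=1 coincides with Simpson's rule on the same nodes.)

0.66314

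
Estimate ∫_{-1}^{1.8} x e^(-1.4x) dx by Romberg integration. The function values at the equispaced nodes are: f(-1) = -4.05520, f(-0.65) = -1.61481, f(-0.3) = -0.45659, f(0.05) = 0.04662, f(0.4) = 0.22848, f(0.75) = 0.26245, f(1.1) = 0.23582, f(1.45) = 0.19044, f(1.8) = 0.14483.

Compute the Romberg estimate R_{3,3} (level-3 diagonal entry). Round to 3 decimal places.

-0.972

R_{0,0} (trapezoid, 1 panel, h=2.8000): -5.47452
R_{1,0} (trapezoid, 2 panels, h=1.4000): -2.41739
R_{2,0} (trapezoid, 4 panels, h=0.7000): -1.36323
R_{3,0} (trapezoid, 8 panels, h=0.3500): -1.07197
R_{1,1} = -2.41739 + (-2.41739 − (-5.47452))/3 = -1.39835
R_{2,1} = -1.36323 + (-1.36323 − (-2.41739))/3 = -1.01184
R_{3,1} = -1.07197 + (-1.07197 − (-1.36323))/3 = -0.97488
R_{2,2} = -1.01184 + (-1.01184 − (-1.39835))/15 = -0.98607
R_{3,2} = -0.97488 + (-0.97488 − (-1.01184))/15 = -0.97242
R_{3,3} = -0.97242 + (-0.97242 − (-0.98607))/63 = -0.97220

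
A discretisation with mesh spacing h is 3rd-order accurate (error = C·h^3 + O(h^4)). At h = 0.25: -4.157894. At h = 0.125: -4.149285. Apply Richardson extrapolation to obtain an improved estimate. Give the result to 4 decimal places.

Extrapolated value = (8·A(h/2) − A(h)) / (8 − 1)
= (8·(-4.149285) − (-4.157894)) / 7
= -29.036386 / 7 = -4.148055

-4.1481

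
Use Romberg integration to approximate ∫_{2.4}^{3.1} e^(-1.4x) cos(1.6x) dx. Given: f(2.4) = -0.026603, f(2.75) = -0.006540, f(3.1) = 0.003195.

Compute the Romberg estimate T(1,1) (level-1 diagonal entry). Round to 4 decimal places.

-0.0058

T(0,0) (trapezoid, 1 panel, h=0.7000): -0.008193
T(1,0) (trapezoid, 2 panels, h=0.3500): -0.006385
T(1,1) = -0.006385 + (-0.006385 − (-0.008193))/3 = -0.005782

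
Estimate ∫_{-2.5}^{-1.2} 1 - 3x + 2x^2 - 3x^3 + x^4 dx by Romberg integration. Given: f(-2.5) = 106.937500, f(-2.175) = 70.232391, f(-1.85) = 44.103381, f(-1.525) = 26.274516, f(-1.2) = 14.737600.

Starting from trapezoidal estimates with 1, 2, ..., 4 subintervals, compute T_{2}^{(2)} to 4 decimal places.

64.5549

T_{0}^{(0)} (trapezoid, 1 panel, h=1.3000): 79.088815
T_{1}^{(0)} (trapezoid, 2 panels, h=0.6500): 68.211605
T_{2}^{(0)} (trapezoid, 4 panels, h=0.3250): 65.470547
T_{1}^{(1)} = 68.211605 + (68.211605 − 79.088815)/3 = 64.585868
T_{2}^{(1)} = 65.470547 + (65.470547 − 68.211605)/3 = 64.556861
T_{2}^{(2)} = 64.556861 + (64.556861 − 64.585868)/15 = 64.554927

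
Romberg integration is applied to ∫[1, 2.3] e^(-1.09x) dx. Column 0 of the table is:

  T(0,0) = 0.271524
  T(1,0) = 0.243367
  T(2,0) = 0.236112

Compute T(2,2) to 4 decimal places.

0.2337

T(1,1) = (4·0.243367 − 0.271524) / 3 = 0.233981
T(2,1) = (4·0.236112 − 0.243367) / 3 = 0.233694
T(2,2) = 0.233694 + (0.233694 − 0.233981)/15 = 0.233675
(Column j=1 coincides with Simpson's rule on the same nodes.)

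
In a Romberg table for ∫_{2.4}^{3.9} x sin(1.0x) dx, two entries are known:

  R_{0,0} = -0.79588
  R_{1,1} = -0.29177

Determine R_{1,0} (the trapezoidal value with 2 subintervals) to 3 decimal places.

-0.418

From R_{1,1} = (4·R_{1,0} − R_{0,0})/3, solve for R_{1,0}:
4·R_{1,0} = 3·(-0.29177) + (-0.79588) = -1.67119
R_{1,0} = -0.41780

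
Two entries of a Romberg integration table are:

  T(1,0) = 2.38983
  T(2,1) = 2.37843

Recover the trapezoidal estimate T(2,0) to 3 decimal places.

From T(2,1) = (4·T(2,0) − T(1,0))/3, solve for T(2,0):
4·T(2,0) = 3·2.37843 + 2.38983 = 9.52512
T(2,0) = 2.38128

2.381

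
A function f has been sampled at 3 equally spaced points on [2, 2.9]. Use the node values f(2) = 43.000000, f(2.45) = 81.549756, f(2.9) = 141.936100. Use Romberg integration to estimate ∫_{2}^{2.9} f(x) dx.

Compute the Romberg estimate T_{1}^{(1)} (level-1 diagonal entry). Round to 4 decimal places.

76.6703

T_{0}^{(0)} (trapezoid, 1 panel, h=0.9000): 83.221245
T_{1}^{(0)} (trapezoid, 2 panels, h=0.4500): 78.308013
T_{1}^{(1)} = 78.308013 + (78.308013 − 83.221245)/3 = 76.670269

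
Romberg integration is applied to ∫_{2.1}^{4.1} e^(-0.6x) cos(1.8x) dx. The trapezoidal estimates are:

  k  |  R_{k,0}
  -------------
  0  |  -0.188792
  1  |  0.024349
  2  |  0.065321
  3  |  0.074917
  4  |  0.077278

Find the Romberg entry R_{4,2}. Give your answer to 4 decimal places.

R_{3,1} = (4·0.074917 − 0.065321) / 3 = 0.078116
R_{4,1} = (4·0.077278 − 0.074917) / 3 = 0.078065
R_{4,2} = (16·0.078065 − 0.078116) / 15 = 0.078062
(Column j=1 coincides with Simpson's rule on the same nodes.)

0.0781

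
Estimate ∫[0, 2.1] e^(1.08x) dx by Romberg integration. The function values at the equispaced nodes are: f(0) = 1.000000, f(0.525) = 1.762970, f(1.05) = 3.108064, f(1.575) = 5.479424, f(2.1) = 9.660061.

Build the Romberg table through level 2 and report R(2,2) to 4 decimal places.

R(0,0) (trapezoid, 1 panel, h=2.1000): 11.193064
R(1,0) (trapezoid, 2 panels, h=1.0500): 8.859999
R(2,0) (trapezoid, 4 panels, h=0.5250): 8.232256
R(1,1) = 8.859999 + (8.859999 − 11.193064)/3 = 8.082311
R(2,1) = 8.232256 + (8.232256 − 8.859999)/3 = 8.023008
R(2,2) = 8.023008 + (8.023008 − 8.082311)/15 = 8.019054

8.0191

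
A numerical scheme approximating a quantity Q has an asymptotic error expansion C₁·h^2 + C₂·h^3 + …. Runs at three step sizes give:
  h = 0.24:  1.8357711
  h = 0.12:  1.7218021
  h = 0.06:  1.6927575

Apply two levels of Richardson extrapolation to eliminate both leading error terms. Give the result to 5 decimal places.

First eliminate the h^2 term (factor 2^2 = 4):
  B₁ = (4·1.7218021 − 1.8357711)/3 = 1.6838124
  B₂ = (4·1.6927575 − 1.7218021)/3 = 1.6830760
Then eliminate the h^3 term (factor 2^3 = 8):
  (8·1.6830760 − 1.6838124)/7 = 1.6829708

1.68297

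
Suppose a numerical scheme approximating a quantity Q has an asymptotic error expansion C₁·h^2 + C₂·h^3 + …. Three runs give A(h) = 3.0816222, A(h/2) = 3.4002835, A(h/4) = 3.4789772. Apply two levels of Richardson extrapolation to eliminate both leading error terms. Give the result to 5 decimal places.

First eliminate the h^2 term (factor 2^2 = 4):
  B₁ = (4·3.4002835 − 3.0816222)/3 = 3.5065039
  B₂ = (4·3.4789772 − 3.4002835)/3 = 3.5052084
Then eliminate the h^3 term (factor 2^3 = 8):
  (8·3.5052084 − 3.5065039)/7 = 3.5050233

3.50502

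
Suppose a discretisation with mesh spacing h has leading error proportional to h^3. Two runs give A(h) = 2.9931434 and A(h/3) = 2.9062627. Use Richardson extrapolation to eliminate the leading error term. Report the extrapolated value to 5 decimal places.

Extrapolated value = (27·A(h/3) − A(h)) / (27 − 1)
= (27·2.9062627 − 2.9931434) / 26
= 75.4759495 / 26 = 2.9029211

2.90292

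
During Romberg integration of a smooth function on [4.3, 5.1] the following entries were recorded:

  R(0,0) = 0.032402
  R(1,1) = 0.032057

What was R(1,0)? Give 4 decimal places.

0.0321

From R(1,1) = (4·R(1,0) − R(0,0))/3, solve for R(1,0):
4·R(1,0) = 3·0.032057 + 0.032402 = 0.128573
R(1,0) = 0.032143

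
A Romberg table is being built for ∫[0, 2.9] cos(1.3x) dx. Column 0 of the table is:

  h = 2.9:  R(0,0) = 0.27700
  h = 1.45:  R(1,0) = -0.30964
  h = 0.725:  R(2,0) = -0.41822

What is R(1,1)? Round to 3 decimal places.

-0.505

Richardson extrapolation on the trapezoidal column (denominator 4−1=3):
R(1,1) = -0.30964 + (-0.30964 − 0.27700)/3 = -0.50519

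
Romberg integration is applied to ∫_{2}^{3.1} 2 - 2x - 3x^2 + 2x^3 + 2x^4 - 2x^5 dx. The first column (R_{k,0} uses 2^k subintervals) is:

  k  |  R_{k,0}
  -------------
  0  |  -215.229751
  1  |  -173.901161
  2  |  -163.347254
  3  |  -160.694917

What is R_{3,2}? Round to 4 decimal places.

-159.8096

R_{2,1} = -163.347254 + (-163.347254 − (-173.901161))/3 = -159.829285
R_{3,1} = (4·(-160.694917) − (-163.347254)) / 3 = -159.810805
R_{3,2} = (16·(-159.810805) − (-159.829285)) / 15 = -159.809573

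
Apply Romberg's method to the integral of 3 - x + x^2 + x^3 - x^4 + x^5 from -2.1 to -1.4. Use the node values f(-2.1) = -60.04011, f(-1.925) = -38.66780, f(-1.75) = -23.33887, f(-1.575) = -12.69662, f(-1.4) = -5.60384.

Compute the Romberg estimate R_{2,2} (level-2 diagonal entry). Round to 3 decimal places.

R_{0,0} (trapezoid, 1 panel, h=0.7000): -22.97538
R_{1,0} (trapezoid, 2 panels, h=0.3500): -19.65630
R_{2,0} (trapezoid, 4 panels, h=0.1750): -18.81692
R_{1,1} = -19.65630 + (-19.65630 − (-22.97538))/3 = -18.54994
R_{2,1} = -18.81692 + (-18.81692 − (-19.65630))/3 = -18.53713
R_{2,2} = -18.53713 + (-18.53713 − (-18.54994))/15 = -18.53628

-18.536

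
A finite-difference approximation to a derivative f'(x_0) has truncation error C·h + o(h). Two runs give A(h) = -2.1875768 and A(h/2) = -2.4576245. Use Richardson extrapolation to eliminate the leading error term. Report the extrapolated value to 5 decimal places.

-2.72767

The leading error scales as h; refining by a factor of 2 reduces it by 2^1 = 2.
Extrapolated value = (2·A(h/2) − A(h)) / (2 − 1)
= (2·(-2.4576245) − (-2.1875768)) / 1
= -2.7276722 / 1 = -2.7276722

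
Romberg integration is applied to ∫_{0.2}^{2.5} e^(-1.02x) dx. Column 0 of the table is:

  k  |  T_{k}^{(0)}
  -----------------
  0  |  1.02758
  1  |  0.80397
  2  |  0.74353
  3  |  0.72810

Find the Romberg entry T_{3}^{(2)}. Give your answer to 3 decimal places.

0.723

T_{2}^{(1)} = (4·0.74353 − 0.80397) / 3 = 0.72338
T_{3}^{(1)} = (4·0.72810 − 0.74353) / 3 = 0.72296
T_{3}^{(2)} = 0.72296 + (0.72296 − 0.72338)/15 = 0.72293
(Column j=1 coincides with Simpson's rule on the same nodes.)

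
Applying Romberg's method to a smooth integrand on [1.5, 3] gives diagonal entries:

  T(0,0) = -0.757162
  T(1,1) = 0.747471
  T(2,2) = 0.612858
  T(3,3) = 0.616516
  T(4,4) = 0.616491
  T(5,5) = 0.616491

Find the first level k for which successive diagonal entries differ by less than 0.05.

|T(1,1) − T(0,0)| = 1.504633 ≥ 0.05
|T(2,2) − T(1,1)| = 0.134613 ≥ 0.05
|T(3,3) − T(2,2)| = 0.003658 < 0.05

k = 3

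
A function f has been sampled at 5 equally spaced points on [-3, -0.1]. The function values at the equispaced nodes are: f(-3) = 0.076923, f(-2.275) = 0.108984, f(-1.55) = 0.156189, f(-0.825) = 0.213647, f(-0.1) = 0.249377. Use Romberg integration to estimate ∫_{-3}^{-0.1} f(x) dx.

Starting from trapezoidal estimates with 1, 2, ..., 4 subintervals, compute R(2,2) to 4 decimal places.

R(0,0) (trapezoid, 1 panel, h=2.9000): 0.473135
R(1,0) (trapezoid, 2 panels, h=1.4500): 0.463042
R(2,0) (trapezoid, 4 panels, h=0.7250): 0.465428
R(1,1) = 0.463042 + (0.463042 − 0.473135)/3 = 0.459678
R(2,1) = 0.465428 + (0.465428 − 0.463042)/3 = 0.466223
R(2,2) = 0.466223 + (0.466223 − 0.459678)/15 = 0.466659

0.4667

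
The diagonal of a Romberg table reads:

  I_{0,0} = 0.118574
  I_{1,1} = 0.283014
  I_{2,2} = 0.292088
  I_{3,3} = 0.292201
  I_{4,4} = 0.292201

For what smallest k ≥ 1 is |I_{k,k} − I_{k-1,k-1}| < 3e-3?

k = 3

|I_{1,1} − I_{0,0}| = 0.164440 ≥ 3e-3
|I_{2,2} − I_{1,1}| = 0.009074 ≥ 3e-3
|I_{3,3} − I_{2,2}| = 0.000113 < 3e-3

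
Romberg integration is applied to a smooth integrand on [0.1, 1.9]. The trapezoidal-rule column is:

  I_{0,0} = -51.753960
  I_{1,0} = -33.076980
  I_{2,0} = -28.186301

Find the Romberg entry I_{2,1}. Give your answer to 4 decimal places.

Richardson extrapolation on the trapezoidal column (denominator 4−1=3):
I_{2,1} = -28.186301 + (-28.186301 − (-33.076980))/3 = -26.556075

-26.5561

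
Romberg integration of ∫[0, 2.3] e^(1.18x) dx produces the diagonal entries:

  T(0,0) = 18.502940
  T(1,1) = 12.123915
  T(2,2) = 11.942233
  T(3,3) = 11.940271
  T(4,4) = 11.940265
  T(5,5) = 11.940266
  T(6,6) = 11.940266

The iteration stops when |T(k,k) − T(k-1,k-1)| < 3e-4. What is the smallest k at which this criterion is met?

k = 4

|T(1,1) − T(0,0)| = 6.379025 ≥ 3e-4
|T(2,2) − T(1,1)| = 0.181682 ≥ 3e-4
|T(3,3) − T(2,2)| = 0.001962 ≥ 3e-4
|T(4,4) − T(3,3)| = 0.000006 < 3e-4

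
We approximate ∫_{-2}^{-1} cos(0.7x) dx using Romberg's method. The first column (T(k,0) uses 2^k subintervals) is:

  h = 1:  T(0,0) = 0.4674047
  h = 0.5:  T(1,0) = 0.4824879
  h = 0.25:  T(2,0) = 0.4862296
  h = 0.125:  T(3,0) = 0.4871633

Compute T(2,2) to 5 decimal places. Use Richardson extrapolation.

Richardson extrapolation on the trapezoidal column (denominator 4−1=3):
T(1,1) = (4·0.4824879 − 0.4674047) / 3 = 0.4875156
T(2,1) = (4·0.4862296 − 0.4824879) / 3 = 0.4874768
T(2,2) = 0.4874768 + (0.4874768 − 0.4875156)/15 = 0.4874742

0.48747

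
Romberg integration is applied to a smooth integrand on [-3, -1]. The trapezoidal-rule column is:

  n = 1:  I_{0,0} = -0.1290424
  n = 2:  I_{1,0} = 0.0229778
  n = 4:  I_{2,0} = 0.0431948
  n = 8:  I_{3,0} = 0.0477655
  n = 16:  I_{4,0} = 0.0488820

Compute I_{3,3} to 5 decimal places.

Richardson extrapolation on the trapezoidal column (denominator 4−1=3):
I_{1,1} = (4·0.0229778 − (-0.1290424)) / 3 = 0.0736512
I_{2,1} = (4·0.0431948 − 0.0229778) / 3 = 0.0499338
I_{3,1} = (4·0.0477655 − 0.0431948) / 3 = 0.0492891
I_{2,2} = 0.0499338 + (0.0499338 − 0.0736512)/15 = 0.0483526
I_{3,2} = (16·0.0492891 − 0.0499338) / 15 = 0.0492461
I_{3,3} = 0.0492461 + (0.0492461 − 0.0483526)/63 = 0.0492603

0.04926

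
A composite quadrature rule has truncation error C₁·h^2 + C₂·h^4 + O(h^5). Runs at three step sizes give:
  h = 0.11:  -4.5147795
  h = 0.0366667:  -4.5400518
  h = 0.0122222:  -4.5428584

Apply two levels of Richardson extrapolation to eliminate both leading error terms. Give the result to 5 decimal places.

-4.54321

First eliminate the h^2 term (factor 3^2 = 9):
  B₁ = (9·(-4.5400518) − (-4.5147795))/8 = -4.5432108
  B₂ = (9·(-4.5428584) − (-4.5400518))/8 = -4.5432092
Then eliminate the h^4 term (factor 3^4 = 81):
  (81·(-4.5432092) − (-4.5432108))/80 = -4.5432092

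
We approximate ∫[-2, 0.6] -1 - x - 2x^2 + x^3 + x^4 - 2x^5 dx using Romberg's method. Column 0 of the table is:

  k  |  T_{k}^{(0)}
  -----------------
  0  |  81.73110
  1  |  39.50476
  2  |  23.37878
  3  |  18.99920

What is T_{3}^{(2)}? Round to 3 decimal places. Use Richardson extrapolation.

Richardson extrapolation on the trapezoidal column (denominator 4−1=3):
T_{2}^{(1)} = 23.37878 + (23.37878 − 39.50476)/3 = 18.00345
T_{3}^{(1)} = (4·18.99920 − 23.37878) / 3 = 17.53934
T_{3}^{(2)} = 17.53934 + (17.53934 − 18.00345)/15 = 17.50840

17.508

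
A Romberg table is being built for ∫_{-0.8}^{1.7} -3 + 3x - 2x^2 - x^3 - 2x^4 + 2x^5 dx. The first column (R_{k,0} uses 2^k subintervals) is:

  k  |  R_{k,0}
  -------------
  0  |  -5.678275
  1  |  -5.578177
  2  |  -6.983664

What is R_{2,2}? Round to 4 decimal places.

R_{1,1} = -5.578177 + (-5.578177 − (-5.678275))/3 = -5.544811
R_{2,1} = (4·(-6.983664) − (-5.578177)) / 3 = -7.452160
R_{2,2} = -7.452160 + (-7.452160 − (-5.544811))/15 = -7.579317

-7.5793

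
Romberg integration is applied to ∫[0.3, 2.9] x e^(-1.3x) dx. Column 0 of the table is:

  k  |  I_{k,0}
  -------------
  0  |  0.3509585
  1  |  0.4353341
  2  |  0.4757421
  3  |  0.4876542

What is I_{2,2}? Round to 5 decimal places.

0.49093

Richardson extrapolation on the trapezoidal column (denominator 4−1=3):
I_{1,1} = (4·0.4353341 − 0.3509585) / 3 = 0.4634593
I_{2,1} = (4·0.4757421 − 0.4353341) / 3 = 0.4892114
I_{2,2} = 0.4892114 + (0.4892114 − 0.4634593)/15 = 0.4909282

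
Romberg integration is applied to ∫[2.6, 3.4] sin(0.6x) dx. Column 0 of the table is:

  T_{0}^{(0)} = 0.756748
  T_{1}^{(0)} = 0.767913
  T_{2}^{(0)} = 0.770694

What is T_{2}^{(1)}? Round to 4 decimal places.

T_{2}^{(1)} = (4·0.770694 − 0.767913) / 3 = 0.771621

0.7716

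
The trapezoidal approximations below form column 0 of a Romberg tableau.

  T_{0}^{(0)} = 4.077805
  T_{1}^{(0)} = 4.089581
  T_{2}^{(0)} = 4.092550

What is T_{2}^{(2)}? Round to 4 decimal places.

Richardson extrapolation on the trapezoidal column (denominator 4−1=3):
T_{1}^{(1)} = (4·4.089581 − 4.077805) / 3 = 4.093506
T_{2}^{(1)} = 4.092550 + (4.092550 − 4.089581)/3 = 4.093540
T_{2}^{(2)} = (16·4.093540 − 4.093506) / 15 = 4.093542
(Column j=1 coincides with Simpson's rule on the same nodes.)

4.0935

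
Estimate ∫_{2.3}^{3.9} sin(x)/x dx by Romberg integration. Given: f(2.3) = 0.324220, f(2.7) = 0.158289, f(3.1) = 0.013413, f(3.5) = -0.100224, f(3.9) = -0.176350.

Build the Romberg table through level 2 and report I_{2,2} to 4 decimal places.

0.0543

I_{0,0} (trapezoid, 1 panel, h=1.6000): 0.118296
I_{1,0} (trapezoid, 2 panels, h=0.8000): 0.069878
I_{2,0} (trapezoid, 4 panels, h=0.4000): 0.058165
I_{1,1} = 0.069878 + (0.069878 − 0.118296)/3 = 0.053739
I_{2,1} = 0.058165 + (0.058165 − 0.069878)/3 = 0.054261
I_{2,2} = 0.054261 + (0.054261 − 0.053739)/15 = 0.054296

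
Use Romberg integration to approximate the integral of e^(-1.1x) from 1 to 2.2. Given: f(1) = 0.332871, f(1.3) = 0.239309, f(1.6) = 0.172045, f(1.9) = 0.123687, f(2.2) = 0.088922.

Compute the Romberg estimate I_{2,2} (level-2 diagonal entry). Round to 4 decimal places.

I_{0,0} (trapezoid, 1 panel, h=1.2000): 0.253076
I_{1,0} (trapezoid, 2 panels, h=0.6000): 0.229765
I_{2,0} (trapezoid, 4 panels, h=0.3000): 0.223781
I_{1,1} = 0.229765 + (0.229765 − 0.253076)/3 = 0.221995
I_{2,1} = 0.223781 + (0.223781 − 0.229765)/3 = 0.221786
I_{2,2} = 0.221786 + (0.221786 − 0.221995)/15 = 0.221772

0.2218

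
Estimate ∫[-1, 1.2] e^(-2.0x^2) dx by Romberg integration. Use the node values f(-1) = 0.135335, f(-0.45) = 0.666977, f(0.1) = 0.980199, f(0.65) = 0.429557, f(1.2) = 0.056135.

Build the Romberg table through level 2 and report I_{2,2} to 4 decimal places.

I_{0,0} (trapezoid, 1 panel, h=2.2000): 0.210617
I_{1,0} (trapezoid, 2 panels, h=1.1000): 1.183527
I_{2,0} (trapezoid, 4 panels, h=0.5500): 1.194857
I_{1,1} = 1.183527 + (1.183527 − 0.210617)/3 = 1.507830
I_{2,1} = 1.194857 + (1.194857 − 1.183527)/3 = 1.198634
I_{2,2} = 1.198634 + (1.198634 − 1.507830)/15 = 1.178021

1.1780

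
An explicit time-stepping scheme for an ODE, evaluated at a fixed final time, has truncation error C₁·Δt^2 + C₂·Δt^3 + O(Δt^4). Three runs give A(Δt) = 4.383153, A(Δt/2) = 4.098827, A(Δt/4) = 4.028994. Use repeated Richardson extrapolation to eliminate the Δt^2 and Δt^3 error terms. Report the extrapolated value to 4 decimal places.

4.0060

First eliminate the Δt^2 term (factor 2^2 = 4):
  B₁ = (4·4.098827 − 4.383153)/3 = 4.004052
  B₂ = (4·4.028994 − 4.098827)/3 = 4.005716
Then eliminate the Δt^3 term (factor 2^3 = 8):
  (8·4.005716 − 4.004052)/7 = 4.005954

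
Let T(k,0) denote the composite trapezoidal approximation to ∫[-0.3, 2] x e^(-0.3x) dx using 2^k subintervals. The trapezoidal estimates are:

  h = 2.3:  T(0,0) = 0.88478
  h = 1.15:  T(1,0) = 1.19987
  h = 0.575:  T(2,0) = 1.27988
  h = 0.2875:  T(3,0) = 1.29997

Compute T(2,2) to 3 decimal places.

Richardson extrapolation on the trapezoidal column (denominator 4−1=3):
T(1,1) = (4·1.19987 − 0.88478) / 3 = 1.30490
T(2,1) = 1.27988 + (1.27988 − 1.19987)/3 = 1.30655
T(2,2) = (16·1.30655 − 1.30490) / 15 = 1.30666

1.307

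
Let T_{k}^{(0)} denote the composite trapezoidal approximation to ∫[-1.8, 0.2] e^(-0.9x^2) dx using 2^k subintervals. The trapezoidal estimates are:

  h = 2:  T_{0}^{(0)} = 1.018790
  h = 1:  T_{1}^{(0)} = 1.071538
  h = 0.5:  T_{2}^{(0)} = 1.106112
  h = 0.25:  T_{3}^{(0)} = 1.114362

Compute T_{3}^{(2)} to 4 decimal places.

1.1171

Richardson extrapolation on the trapezoidal column (denominator 4−1=3):
T_{2}^{(1)} = 1.106112 + (1.106112 − 1.071538)/3 = 1.117637
T_{3}^{(1)} = (4·1.114362 − 1.106112) / 3 = 1.117112
T_{3}^{(2)} = 1.117112 + (1.117112 − 1.117637)/15 = 1.117077
(Column j=1 coincides with Simpson's rule on the same nodes.)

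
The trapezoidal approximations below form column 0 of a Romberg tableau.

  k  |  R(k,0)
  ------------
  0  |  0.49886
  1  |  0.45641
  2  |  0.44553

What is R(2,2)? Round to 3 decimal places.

Richardson extrapolation on the trapezoidal column (denominator 4−1=3):
R(1,1) = (4·0.45641 − 0.49886) / 3 = 0.44226
R(2,1) = 0.44553 + (0.44553 − 0.45641)/3 = 0.44190
R(2,2) = (16·0.44190 − 0.44226) / 15 = 0.44188
(Column j=1 coincides with Simpson's rule on the same nodes.)

0.442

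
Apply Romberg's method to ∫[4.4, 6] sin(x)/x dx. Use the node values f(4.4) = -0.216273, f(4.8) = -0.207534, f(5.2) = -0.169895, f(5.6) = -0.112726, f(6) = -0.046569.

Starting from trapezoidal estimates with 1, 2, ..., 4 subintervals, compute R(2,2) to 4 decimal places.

-0.2511

R(0,0) (trapezoid, 1 panel, h=1.6000): -0.210274
R(1,0) (trapezoid, 2 panels, h=0.8000): -0.241053
R(2,0) (trapezoid, 4 panels, h=0.4000): -0.248630
R(1,1) = -0.241053 + (-0.241053 − (-0.210274))/3 = -0.251313
R(2,1) = -0.248630 + (-0.248630 − (-0.241053))/3 = -0.251156
R(2,2) = -0.251156 + (-0.251156 − (-0.251313))/15 = -0.251146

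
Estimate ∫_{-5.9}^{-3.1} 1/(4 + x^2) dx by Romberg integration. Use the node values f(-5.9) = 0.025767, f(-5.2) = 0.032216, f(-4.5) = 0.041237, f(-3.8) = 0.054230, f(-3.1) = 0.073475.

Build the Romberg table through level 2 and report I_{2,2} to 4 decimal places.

0.1231

I_{0,0} (trapezoid, 1 panel, h=2.8000): 0.138939
I_{1,0} (trapezoid, 2 panels, h=1.4000): 0.127201
I_{2,0} (trapezoid, 4 panels, h=0.7000): 0.124113
I_{1,1} = 0.127201 + (0.127201 − 0.138939)/3 = 0.123288
I_{2,1} = 0.124113 + (0.124113 − 0.127201)/3 = 0.123084
I_{2,2} = 0.123084 + (0.123084 − 0.123288)/15 = 0.123070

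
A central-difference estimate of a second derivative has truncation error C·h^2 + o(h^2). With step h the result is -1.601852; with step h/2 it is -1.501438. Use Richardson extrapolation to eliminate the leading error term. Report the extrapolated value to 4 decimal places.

The leading error scales as h^2; refining by a factor of 2 reduces it by 2^2 = 4.
Extrapolated value = (4·A(h/2) − A(h)) / (4 − 1)
= (4·(-1.501438) − (-1.601852)) / 3
= -4.403900 / 3 = -1.467967

-1.4680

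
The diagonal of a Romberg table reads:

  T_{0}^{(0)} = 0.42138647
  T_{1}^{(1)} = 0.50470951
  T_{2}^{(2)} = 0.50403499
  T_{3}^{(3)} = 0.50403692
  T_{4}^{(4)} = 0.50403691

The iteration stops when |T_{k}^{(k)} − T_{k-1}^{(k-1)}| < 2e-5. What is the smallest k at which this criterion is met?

k = 3

|T_{1}^{(1)} − T_{0}^{(0)}| = 0.08332304 ≥ 2e-5
|T_{2}^{(2)} − T_{1}^{(1)}| = 0.00067452 ≥ 2e-5
|T_{3}^{(3)} − T_{2}^{(2)}| = 0.00000193 < 2e-5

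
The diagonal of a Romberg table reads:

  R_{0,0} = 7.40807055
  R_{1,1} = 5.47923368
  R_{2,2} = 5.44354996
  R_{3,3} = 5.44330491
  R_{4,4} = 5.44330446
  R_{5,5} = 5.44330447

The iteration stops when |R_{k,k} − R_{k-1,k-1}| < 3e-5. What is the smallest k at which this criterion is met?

k = 4

|R_{1,1} − R_{0,0}| = 1.92883687 ≥ 3e-5
|R_{2,2} − R_{1,1}| = 0.03568372 ≥ 3e-5
|R_{3,3} − R_{2,2}| = 0.00024505 ≥ 3e-5
|R_{4,4} − R_{3,3}| = 0.00000045 < 3e-5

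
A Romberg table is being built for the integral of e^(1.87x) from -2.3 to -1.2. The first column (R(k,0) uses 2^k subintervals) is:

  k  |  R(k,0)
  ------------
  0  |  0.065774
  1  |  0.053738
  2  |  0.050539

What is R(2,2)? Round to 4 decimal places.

Richardson extrapolation on the trapezoidal column (denominator 4−1=3):
R(1,1) = (4·0.053738 − 0.065774) / 3 = 0.049726
R(2,1) = (4·0.050539 − 0.053738) / 3 = 0.049473
R(2,2) = 0.049473 + (0.049473 − 0.049726)/15 = 0.049456

0.0495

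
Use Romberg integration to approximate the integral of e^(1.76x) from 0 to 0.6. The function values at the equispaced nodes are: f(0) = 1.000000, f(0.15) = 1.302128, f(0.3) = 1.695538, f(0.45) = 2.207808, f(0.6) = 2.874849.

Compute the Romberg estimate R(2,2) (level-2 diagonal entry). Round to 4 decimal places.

1.0653

R(0,0) (trapezoid, 1 panel, h=0.6000): 1.162455
R(1,0) (trapezoid, 2 panels, h=0.3000): 1.089889
R(2,0) (trapezoid, 4 panels, h=0.1500): 1.071435
R(1,1) = 1.089889 + (1.089889 − 1.162455)/3 = 1.065700
R(2,1) = 1.071435 + (1.071435 − 1.089889)/3 = 1.065284
R(2,2) = 1.065284 + (1.065284 − 1.065700)/15 = 1.065256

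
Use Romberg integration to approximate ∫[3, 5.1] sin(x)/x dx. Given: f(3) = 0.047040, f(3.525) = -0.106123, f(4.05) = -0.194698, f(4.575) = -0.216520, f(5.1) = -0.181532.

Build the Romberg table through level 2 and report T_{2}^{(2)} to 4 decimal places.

-0.3174

T_{0}^{(0)} (trapezoid, 1 panel, h=2.1000): -0.141217
T_{1}^{(0)} (trapezoid, 2 panels, h=1.0500): -0.275041
T_{2}^{(0)} (trapezoid, 4 panels, h=0.5250): -0.306908
T_{1}^{(1)} = -0.275041 + (-0.275041 − (-0.141217))/3 = -0.319649
T_{2}^{(1)} = -0.306908 + (-0.306908 − (-0.275041))/3 = -0.317530
T_{2}^{(2)} = -0.317530 + (-0.317530 − (-0.319649))/15 = -0.317389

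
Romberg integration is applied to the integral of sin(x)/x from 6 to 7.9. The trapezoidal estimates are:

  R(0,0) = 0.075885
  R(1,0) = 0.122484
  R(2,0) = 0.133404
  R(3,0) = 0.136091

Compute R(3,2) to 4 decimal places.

0.1370

R(2,1) = (4·0.133404 − 0.122484) / 3 = 0.137044
R(3,1) = (4·0.136091 − 0.133404) / 3 = 0.136987
R(3,2) = (16·0.136987 − 0.137044) / 15 = 0.136983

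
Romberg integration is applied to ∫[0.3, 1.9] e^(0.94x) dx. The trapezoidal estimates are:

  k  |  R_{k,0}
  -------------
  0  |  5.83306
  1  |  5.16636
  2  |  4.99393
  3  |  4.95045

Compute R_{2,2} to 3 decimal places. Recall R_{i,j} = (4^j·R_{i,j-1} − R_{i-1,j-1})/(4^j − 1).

Richardson extrapolation on the trapezoidal column (denominator 4−1=3):
R_{1,1} = (4·5.16636 − 5.83306) / 3 = 4.94413
R_{2,1} = (4·4.99393 − 5.16636) / 3 = 4.93645
R_{2,2} = (16·4.93645 − 4.94413) / 15 = 4.93594
(Column j=1 coincides with Simpson's rule on the same nodes.)

4.936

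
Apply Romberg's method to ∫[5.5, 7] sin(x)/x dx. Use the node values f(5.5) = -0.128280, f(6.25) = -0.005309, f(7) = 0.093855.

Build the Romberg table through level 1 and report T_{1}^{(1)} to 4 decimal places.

-0.0139

T_{0}^{(0)} (trapezoid, 1 panel, h=1.5000): -0.025819
T_{1}^{(0)} (trapezoid, 2 panels, h=0.7500): -0.016891
T_{1}^{(1)} = -0.016891 + (-0.016891 − (-0.025819))/3 = -0.013915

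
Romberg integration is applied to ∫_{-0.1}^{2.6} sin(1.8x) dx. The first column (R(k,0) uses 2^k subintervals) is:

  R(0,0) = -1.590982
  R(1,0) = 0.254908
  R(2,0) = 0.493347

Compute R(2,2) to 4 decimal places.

0.5530

R(1,1) = 0.254908 + (0.254908 − (-1.590982))/3 = 0.870205
R(2,1) = 0.493347 + (0.493347 − 0.254908)/3 = 0.572827
R(2,2) = (16·0.572827 − 0.870205) / 15 = 0.553002
(Column j=1 coincides with Simpson's rule on the same nodes.)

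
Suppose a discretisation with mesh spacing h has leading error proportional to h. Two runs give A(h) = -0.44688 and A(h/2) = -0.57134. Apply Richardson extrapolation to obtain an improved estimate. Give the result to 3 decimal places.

Extrapolated value = (2·A(h/2) − A(h)) / (2 − 1)
= (2·(-0.57134) − (-0.44688)) / 1
= -0.69580 / 1 = -0.69580

-0.696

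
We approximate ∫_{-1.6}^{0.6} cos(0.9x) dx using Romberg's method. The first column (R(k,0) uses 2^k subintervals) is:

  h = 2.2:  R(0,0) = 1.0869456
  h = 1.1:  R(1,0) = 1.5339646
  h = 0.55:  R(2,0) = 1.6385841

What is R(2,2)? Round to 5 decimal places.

1.67282

R(1,1) = (4·1.5339646 − 1.0869456) / 3 = 1.6829709
R(2,1) = (4·1.6385841 − 1.5339646) / 3 = 1.6734573
R(2,2) = 1.6734573 + (1.6734573 − 1.6829709)/15 = 1.6728231
(Column j=1 coincides with Simpson's rule on the same nodes.)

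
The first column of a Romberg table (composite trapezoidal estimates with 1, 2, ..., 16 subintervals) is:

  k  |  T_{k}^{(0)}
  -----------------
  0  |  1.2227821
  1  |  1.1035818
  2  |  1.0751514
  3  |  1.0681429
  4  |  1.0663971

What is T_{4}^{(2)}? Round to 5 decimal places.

1.06582

T_{3}^{(1)} = (4·1.0681429 − 1.0751514) / 3 = 1.0658067
T_{4}^{(1)} = 1.0663971 + (1.0663971 − 1.0681429)/3 = 1.0658152
T_{4}^{(2)} = 1.0658152 + (1.0658152 − 1.0658067)/15 = 1.0658158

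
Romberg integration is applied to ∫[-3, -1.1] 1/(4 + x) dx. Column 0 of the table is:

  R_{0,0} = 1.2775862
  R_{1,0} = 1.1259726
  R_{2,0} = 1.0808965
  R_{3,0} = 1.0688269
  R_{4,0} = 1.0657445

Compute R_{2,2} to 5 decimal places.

1.06523

R_{1,1} = 1.1259726 + (1.1259726 − 1.2775862)/3 = 1.0754347
R_{2,1} = 1.0808965 + (1.0808965 − 1.1259726)/3 = 1.0658711
R_{2,2} = 1.0658711 + (1.0658711 − 1.0754347)/15 = 1.0652335
(Column j=1 coincides with Simpson's rule on the same nodes.)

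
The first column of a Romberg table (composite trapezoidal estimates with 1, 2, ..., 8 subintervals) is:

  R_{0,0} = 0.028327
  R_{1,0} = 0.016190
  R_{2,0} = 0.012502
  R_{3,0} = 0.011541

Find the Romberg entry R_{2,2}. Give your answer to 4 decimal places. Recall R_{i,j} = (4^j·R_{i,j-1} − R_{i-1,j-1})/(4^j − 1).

Richardson extrapolation on the trapezoidal column (denominator 4−1=3):
R_{1,1} = 0.016190 + (0.016190 − 0.028327)/3 = 0.012144
R_{2,1} = 0.012502 + (0.012502 − 0.016190)/3 = 0.011273
R_{2,2} = (16·0.011273 − 0.012144) / 15 = 0.011215

0.0112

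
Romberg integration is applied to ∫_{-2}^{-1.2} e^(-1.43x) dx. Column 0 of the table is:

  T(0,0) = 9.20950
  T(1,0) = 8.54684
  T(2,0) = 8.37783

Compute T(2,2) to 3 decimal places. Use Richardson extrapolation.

8.321

Richardson extrapolation on the trapezoidal column (denominator 4−1=3):
T(1,1) = 8.54684 + (8.54684 − 9.20950)/3 = 8.32595
T(2,1) = (4·8.37783 − 8.54684) / 3 = 8.32149
T(2,2) = (16·8.32149 − 8.32595) / 15 = 8.32119
(Column j=1 coincides with Simpson's rule on the same nodes.)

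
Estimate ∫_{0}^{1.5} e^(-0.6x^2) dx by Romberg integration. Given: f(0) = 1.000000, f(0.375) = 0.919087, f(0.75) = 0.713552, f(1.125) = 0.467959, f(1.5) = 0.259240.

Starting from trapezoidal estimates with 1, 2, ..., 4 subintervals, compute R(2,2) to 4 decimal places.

R(0,0) (trapezoid, 1 panel, h=1.5000): 0.944430
R(1,0) (trapezoid, 2 panels, h=0.7500): 1.007379
R(2,0) (trapezoid, 4 panels, h=0.3750): 1.023832
R(1,1) = 1.007379 + (1.007379 − 0.944430)/3 = 1.028362
R(2,1) = 1.023832 + (1.023832 − 1.007379)/3 = 1.029316
R(2,2) = 1.029316 + (1.029316 − 1.028362)/15 = 1.029380

1.0294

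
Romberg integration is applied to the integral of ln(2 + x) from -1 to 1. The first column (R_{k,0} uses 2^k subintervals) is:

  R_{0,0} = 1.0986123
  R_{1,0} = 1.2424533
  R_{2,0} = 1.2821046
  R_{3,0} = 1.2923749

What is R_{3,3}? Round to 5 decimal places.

1.29583

Richardson extrapolation on the trapezoidal column (denominator 4−1=3):
R_{1,1} = 1.2424533 + (1.2424533 − 1.0986123)/3 = 1.2904003
R_{2,1} = (4·1.2821046 − 1.2424533) / 3 = 1.2953217
R_{3,1} = 1.2923749 + (1.2923749 − 1.2821046)/3 = 1.2957983
R_{2,2} = 1.2953217 + (1.2953217 − 1.2904003)/15 = 1.2956498
R_{3,2} = 1.2957983 + (1.2957983 − 1.2953217)/15 = 1.2958301
R_{3,3} = (64·1.2958301 − 1.2956498) / 63 = 1.2958330
(Column j=1 coincides with Simpson's rule on the same nodes.)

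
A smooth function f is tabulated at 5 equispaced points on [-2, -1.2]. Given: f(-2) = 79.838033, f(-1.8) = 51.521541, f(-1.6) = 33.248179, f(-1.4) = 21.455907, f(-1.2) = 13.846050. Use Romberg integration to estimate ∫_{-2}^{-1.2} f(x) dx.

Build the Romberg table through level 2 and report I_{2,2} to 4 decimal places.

30.1337

I_{0,0} (trapezoid, 1 panel, h=0.8000): 37.473633
I_{1,0} (trapezoid, 2 panels, h=0.4000): 32.036088
I_{2,0} (trapezoid, 4 panels, h=0.2000): 30.613534
I_{1,1} = 32.036088 + (32.036088 − 37.473633)/3 = 30.223573
I_{2,1} = 30.613534 + (30.613534 − 32.036088)/3 = 30.139349
I_{2,2} = 30.139349 + (30.139349 − 30.223573)/15 = 30.133734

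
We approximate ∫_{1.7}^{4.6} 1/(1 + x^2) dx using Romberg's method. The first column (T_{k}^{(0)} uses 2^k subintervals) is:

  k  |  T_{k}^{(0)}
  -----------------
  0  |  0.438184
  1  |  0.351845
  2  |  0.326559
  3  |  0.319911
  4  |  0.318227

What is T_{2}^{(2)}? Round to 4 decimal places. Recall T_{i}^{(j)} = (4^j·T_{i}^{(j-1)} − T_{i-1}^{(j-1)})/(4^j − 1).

Richardson extrapolation on the trapezoidal column (denominator 4−1=3):
T_{1}^{(1)} = (4·0.351845 − 0.438184) / 3 = 0.323065
T_{2}^{(1)} = 0.326559 + (0.326559 − 0.351845)/3 = 0.318130
T_{2}^{(2)} = 0.318130 + (0.318130 − 0.323065)/15 = 0.317801
(Column j=1 coincides with Simpson's rule on the same nodes.)

0.3178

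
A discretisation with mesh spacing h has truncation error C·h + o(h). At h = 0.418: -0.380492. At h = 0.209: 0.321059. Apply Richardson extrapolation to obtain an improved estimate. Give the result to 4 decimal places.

1.0226

Extrapolated value = (2·A(h/2) − A(h)) / (2 − 1)
= (2·0.321059 − (-0.380492)) / 1
= 1.022610 / 1 = 1.022610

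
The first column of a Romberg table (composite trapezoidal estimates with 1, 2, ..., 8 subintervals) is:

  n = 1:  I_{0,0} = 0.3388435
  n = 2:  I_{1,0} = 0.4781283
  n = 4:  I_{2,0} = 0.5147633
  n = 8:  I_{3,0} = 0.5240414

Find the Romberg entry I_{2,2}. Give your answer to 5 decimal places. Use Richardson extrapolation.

I_{1,1} = 0.4781283 + (0.4781283 − 0.3388435)/3 = 0.5245566
I_{2,1} = 0.5147633 + (0.5147633 − 0.4781283)/3 = 0.5269750
I_{2,2} = 0.5269750 + (0.5269750 − 0.5245566)/15 = 0.5271362

0.52714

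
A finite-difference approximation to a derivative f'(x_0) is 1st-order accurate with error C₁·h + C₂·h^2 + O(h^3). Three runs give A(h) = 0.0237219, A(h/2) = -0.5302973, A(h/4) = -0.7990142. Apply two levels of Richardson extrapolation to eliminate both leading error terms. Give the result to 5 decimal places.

-1.06220

First eliminate the h term (factor 2^1 = 2):
  B₁ = (2·(-0.5302973) − 0.0237219)/1 = -1.0843165
  B₂ = (2·(-0.7990142) − (-0.5302973))/1 = -1.0677311
Then eliminate the h^2 term (factor 2^2 = 4):
  (4·(-1.0677311) − (-1.0843165))/3 = -1.0622026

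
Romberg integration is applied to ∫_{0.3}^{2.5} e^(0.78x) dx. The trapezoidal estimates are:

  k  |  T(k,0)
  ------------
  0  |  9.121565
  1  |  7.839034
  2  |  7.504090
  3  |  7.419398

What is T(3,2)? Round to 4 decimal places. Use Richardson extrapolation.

T(2,1) = (4·7.504090 − 7.839034) / 3 = 7.392442
T(3,1) = (4·7.419398 − 7.504090) / 3 = 7.391167
T(3,2) = (16·7.391167 − 7.392442) / 15 = 7.391082

7.3911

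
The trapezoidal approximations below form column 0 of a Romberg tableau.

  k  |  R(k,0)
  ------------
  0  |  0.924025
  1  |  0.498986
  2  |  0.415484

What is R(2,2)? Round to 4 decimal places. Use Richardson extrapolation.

Richardson extrapolation on the trapezoidal column (denominator 4−1=3):
R(1,1) = (4·0.498986 − 0.924025) / 3 = 0.357306
R(2,1) = 0.415484 + (0.415484 − 0.498986)/3 = 0.387650
R(2,2) = (16·0.387650 − 0.357306) / 15 = 0.389673

0.3897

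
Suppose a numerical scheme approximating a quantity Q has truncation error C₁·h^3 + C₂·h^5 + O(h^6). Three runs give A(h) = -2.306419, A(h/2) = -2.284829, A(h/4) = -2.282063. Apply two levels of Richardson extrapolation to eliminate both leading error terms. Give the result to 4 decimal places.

First eliminate the h^3 term (factor 2^3 = 8):
  B₁ = (8·(-2.284829) − (-2.306419))/7 = -2.281745
  B₂ = (8·(-2.282063) − (-2.284829))/7 = -2.281668
Then eliminate the h^5 term (factor 2^5 = 32):
  (32·(-2.281668) − (-2.281745))/31 = -2.281666

-2.2817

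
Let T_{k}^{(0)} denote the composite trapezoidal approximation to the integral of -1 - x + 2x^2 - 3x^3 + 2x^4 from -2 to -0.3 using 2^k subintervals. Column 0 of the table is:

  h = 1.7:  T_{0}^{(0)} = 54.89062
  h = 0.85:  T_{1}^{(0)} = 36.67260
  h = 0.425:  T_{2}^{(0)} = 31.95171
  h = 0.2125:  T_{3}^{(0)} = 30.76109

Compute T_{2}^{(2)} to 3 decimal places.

30.363

T_{1}^{(1)} = (4·36.67260 − 54.89062) / 3 = 30.59993
T_{2}^{(1)} = (4·31.95171 − 36.67260) / 3 = 30.37808
T_{2}^{(2)} = (16·30.37808 − 30.59993) / 15 = 30.36329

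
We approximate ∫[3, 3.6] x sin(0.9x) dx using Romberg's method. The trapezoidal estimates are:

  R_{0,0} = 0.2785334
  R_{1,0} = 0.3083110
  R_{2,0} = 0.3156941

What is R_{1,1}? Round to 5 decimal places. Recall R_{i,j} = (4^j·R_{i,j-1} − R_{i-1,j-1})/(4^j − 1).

0.31824

Richardson extrapolation on the trapezoidal column (denominator 4−1=3):
R_{1,1} = 0.3083110 + (0.3083110 − 0.2785334)/3 = 0.3182369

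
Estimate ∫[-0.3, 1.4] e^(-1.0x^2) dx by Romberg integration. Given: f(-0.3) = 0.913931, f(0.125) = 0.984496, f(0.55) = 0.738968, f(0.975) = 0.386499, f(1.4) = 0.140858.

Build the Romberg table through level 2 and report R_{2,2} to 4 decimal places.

R_{0,0} (trapezoid, 1 panel, h=1.7000): 0.896571
R_{1,0} (trapezoid, 2 panels, h=0.8500): 1.076408
R_{2,0} (trapezoid, 4 panels, h=0.4250): 1.120877
R_{1,1} = 1.076408 + (1.076408 − 0.896571)/3 = 1.136354
R_{2,1} = 1.120877 + (1.120877 − 1.076408)/3 = 1.135700
R_{2,2} = 1.135700 + (1.135700 − 1.136354)/15 = 1.135656

1.1357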